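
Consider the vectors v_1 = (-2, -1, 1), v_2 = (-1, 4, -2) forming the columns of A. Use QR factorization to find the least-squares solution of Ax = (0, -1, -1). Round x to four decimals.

x = (-0.0727, -0.1091)

e_1 = v_1/‖v_1‖ = (-2, -1, 1)/2.4495 = (-0.8165, -0.4082, 0.4082).
r_{12} = e_1·v_2 = -1.6330.
u_2 = v_2 + 1.6330·e_1 = (-2.3333, 3.3333, -1.3333).
‖u_2‖ = 4.2817, so e_2 = (-0.5449, 0.7785, -0.3114).
Qᵀb = (0.0000, -0.4671).
Back-substitute: x_2 = -0.4671/4.2817 = -0.1091.
x_1 = (0.0000 + 1.6330·(-0.1091))/2.4495 = -0.0727.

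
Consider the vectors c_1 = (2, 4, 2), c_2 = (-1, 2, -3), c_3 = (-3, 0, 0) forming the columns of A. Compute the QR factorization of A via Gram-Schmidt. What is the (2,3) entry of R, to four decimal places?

r_{23} = 0.8018

c_1 = (2, 4, 2); ‖c_1‖ = 4.8990, so q_1 = (0.4082, 0.8165, 0.4082).
q_1·c_2 = 0.4082·(-1) + 0.8165·2 + 0.4082·(-3) = 0.0000.
u_2 = c_2 + 0.0000·q_1 = (-1.0000, 2.0000, -3.0000).
‖u_2‖ = 3.7417, so q_2 = (-0.2673, 0.5345, -0.8018).
r_{23} = q_2·c_3 = 0.8018.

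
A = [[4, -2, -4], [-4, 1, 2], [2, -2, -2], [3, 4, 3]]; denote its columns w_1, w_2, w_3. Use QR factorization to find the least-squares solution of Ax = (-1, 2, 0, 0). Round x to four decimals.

w_1 = (4, -4, 2, 3); ‖w_1‖ = 6.7082, so q_1 = (0.5963, -0.5963, 0.2981, 0.4472).
q_1·w_2 = 0.5963·(-2) + (-0.5963)·1 + 0.2981·(-2) + 0.4472·4 = -0.5963.
u_2 = w_2 + 0.5963·q_1 = (-1.6444, 0.6444, -1.8222, 4.2667).
‖u_2‖ = 4.9643, so q_2 = (-0.3313, 0.1298, -0.3671, 0.8595).
q_1·w_3 = 0.5963·(-4) + (-0.5963)·2 + 0.2981·(-2) + 0.4472·3 = -2.8324; q_2·w_3 = (-0.3313)·(-4) + 0.1298·2 + (-0.3671)·(-2) + 0.8595·3 = 4.8972.
u_3 = w_3 + 2.8324·q_1 − 4.8972·q_2 = (-0.6889, -0.3246, 0.6420, 0.0577).
‖u_3‖ = 0.9977, so q_3 = (-0.6905, -0.3254, 0.6435, 0.0578).
Qᵀb = (-1.7889, 0.5909, 0.0398).
Back-substitute: x_3 = 0.0398/0.9977 = 0.0399.
x_2 = (0.5909 − 4.8972·0.0399)/4.9643 = 0.0797.
x_1 = (-1.7889 + 0.5963·0.0797 + 2.8324·0.0399)/6.7082 = -0.2428.

x = (-0.2428, 0.0797, 0.0399)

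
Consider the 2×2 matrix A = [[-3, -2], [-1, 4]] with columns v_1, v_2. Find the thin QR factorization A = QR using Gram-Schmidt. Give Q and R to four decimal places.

v_1 = (-3, -1); ‖v_1‖ = 3.1623, so e_1 = (-0.9487, -0.3162).
e_1·v_2 = (-0.9487)·(-2) + (-0.3162)·4 = 0.6325.
u_2 = v_2 − 0.6325·e_1 = (-1.4000, 4.2000).
‖u_2‖ = 4.4272, so e_2 = (-0.3162, 0.9487).

Q = [[-0.9487, -0.3162], [-0.3162, 0.9487]], R = [[3.1623, 0.6325], [0.0000, 4.4272]]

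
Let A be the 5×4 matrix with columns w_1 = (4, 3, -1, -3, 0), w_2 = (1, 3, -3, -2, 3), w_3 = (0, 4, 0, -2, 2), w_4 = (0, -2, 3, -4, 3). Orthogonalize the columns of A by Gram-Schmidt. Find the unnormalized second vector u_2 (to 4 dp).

w_1 = (4, 3, -1, -3, 0); ‖w_1‖ = 5.9161, so e_1 = (0.6761, 0.5071, -0.1690, -0.5071, 0.0000).
e_1·w_2 = 0.6761·1 + 0.5071·3 + (-0.1690)·(-3) + (-0.5071)·(-2) + 0.0000·3 = 3.7187.
u_2 = w_2 − 3.7187·e_1 = (-1.5143, 1.1143, -2.3714, -0.1143, 3.0000).

u_2 = (-1.5143, 1.1143, -2.3714, -0.1143, 3.0000)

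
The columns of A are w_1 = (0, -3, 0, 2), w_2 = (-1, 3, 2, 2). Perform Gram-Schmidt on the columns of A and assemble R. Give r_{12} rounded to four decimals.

q_1 = w_1/‖w_1‖ = (0, -3, 0, 2)/3.6056 = (0.0000, -0.8321, 0.0000, 0.5547).
r_{12} = q_1·w_2 = -1.3868.

r_{12} = -1.3868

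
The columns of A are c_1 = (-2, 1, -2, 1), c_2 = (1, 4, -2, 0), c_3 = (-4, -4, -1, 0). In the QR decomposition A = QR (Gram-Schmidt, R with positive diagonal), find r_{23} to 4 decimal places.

q_1 = c_1/‖c_1‖ = (-2, 1, -2, 1)/3.1623 = (-0.6325, 0.3162, -0.6325, 0.3162).
r_{12} = q_1·c_2 = 1.8974.
u_2 = c_2 − 1.8974·q_1 = (2.2000, 3.4000, -0.8000, -0.6000).
‖u_2‖ = 4.1713, so q_2 = (0.5274, 0.8151, -0.1918, -0.1438).
r_{23} = q_2·c_3 = -5.1782.

r_{23} = -5.1782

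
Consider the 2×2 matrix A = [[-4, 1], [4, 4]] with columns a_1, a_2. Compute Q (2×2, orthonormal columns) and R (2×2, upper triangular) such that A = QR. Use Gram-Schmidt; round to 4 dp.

Q = [[-0.7071, 0.7071], [0.7071, 0.7071]], R = [[5.6569, 2.1213], [0.0000, 3.5355]]

a_1 = (-4, 4); ‖a_1‖ = 5.6569, so q_1 = (-0.7071, 0.7071).
q_1·a_2 = (-0.7071)·1 + 0.7071·4 = 2.1213.
u_2 = a_2 − 2.1213·q_1 = (2.5000, 2.5000).
‖u_2‖ = 3.5355, so q_2 = (0.7071, 0.7071).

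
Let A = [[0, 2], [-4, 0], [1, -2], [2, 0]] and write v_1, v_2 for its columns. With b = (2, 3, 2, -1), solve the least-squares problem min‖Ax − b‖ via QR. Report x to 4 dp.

x = (-0.5854, -0.1463)

q_1 = v_1/‖v_1‖ = (0, -4, 1, 2)/4.5826 = (0.0000, -0.8729, 0.2182, 0.4364).
r_{12} = q_1·v_2 = -0.4364.
u_2 = v_2 + 0.4364·q_1 = (2.0000, -0.3810, -1.9048, 0.1905).
‖u_2‖ = 2.7946, so q_2 = (0.7157, -0.1363, -0.6816, 0.0682).
Qᵀb = (-2.6186, -0.4090).
Back-substitute: x_2 = -0.4090/2.7946 = -0.1463.
x_1 = (-2.6186 + 0.4364·(-0.1463))/4.5826 = -0.5854.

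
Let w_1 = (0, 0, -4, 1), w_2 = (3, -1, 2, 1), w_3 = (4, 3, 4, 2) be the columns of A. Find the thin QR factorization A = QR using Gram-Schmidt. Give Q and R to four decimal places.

w_1 = (0, 0, -4, 1); ‖w_1‖ = 4.1231, so e_1 = (0.0000, 0.0000, -0.9701, 0.2425).
e_1·w_2 = 0.0000·3 + 0.0000·(-1) + (-0.9701)·2 + 0.2425·1 = -1.6977.
u_2 = w_2 + 1.6977·e_1 = (3.0000, -1.0000, 0.3529, 1.4118).
‖u_2‖ = 3.4810, so e_2 = (0.8618, -0.2873, 0.1014, 0.4056).
e_1·w_3 = 0.0000·4 + 0.0000·3 + (-0.9701)·4 + 0.2425·2 = -3.3955; e_2·w_3 = 0.8618·4 + (-0.2873)·3 + 0.1014·4 + 0.4056·2 = 3.8021.
u_3 = w_3 + 3.3955·e_1 − 3.8021·e_2 = (0.7233, 4.0922, 0.3204, 1.2816).
‖u_3‖ = 4.3606, so e_3 = (0.1659, 0.9385, 0.0735, 0.2939).

Q = [[0.0000, 0.8618, 0.1659], [0.0000, -0.2873, 0.9385], [-0.9701, 0.1014, 0.0735], [0.2425, 0.4056, 0.2939]], R = [[4.1231, -1.6977, -3.3955], [0.0000, 3.4810, 3.8021], [0.0000, 0.0000, 4.3606]]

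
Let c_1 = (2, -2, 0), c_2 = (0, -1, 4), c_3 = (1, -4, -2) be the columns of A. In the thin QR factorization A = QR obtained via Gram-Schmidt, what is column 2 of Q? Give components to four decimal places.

e_1 = c_1/‖c_1‖ = (2, -2, 0)/2.8284 = (0.7071, -0.7071, 0.0000).
r_{12} = e_1·c_2 = 0.7071.
u_2 = c_2 − 0.7071·e_1 = (-0.5000, -0.5000, 4.0000).
‖u_2‖ = 4.0620, so e_2 = (-0.1231, -0.1231, 0.9847).

e_2 = (-0.1231, -0.1231, 0.9847)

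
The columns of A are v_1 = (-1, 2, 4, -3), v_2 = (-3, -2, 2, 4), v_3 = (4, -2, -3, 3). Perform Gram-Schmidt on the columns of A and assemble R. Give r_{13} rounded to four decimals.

v_1 = (-1, 2, 4, -3); ‖v_1‖ = 5.4772, so q_1 = (-0.1826, 0.3651, 0.7303, -0.5477).
r_{13} = q_1·v_3 = -5.2947.

r_{13} = -5.2947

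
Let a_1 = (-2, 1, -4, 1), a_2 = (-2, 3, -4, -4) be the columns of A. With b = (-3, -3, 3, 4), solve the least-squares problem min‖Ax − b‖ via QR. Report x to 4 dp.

x = (0.5787, -0.9332)

e_1 = a_1/‖a_1‖ = (-2, 1, -4, 1)/4.6904 = (-0.4264, 0.2132, -0.8528, 0.2132).
r_{12} = e_1·a_2 = 4.0508.
u_2 = a_2 − 4.0508·e_1 = (-0.2727, 2.1364, -0.5455, -4.8636).
‖u_2‖ = 5.3470, so e_2 = (-0.0510, 0.3995, -0.1020, -0.9096).
Qᵀb = (-1.0660, -4.9900).
Back-substitute: x_2 = -4.9900/5.3470 = -0.9332.
x_1 = (-1.0660 − 4.0508·(-0.9332))/4.6904 = 0.5787.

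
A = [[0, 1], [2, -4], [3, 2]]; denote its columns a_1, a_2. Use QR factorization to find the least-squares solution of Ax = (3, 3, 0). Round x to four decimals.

x = (0.4015, -0.3903)

a_1 = (0, 2, 3); ‖a_1‖ = 3.6056, so e_1 = (0.0000, 0.5547, 0.8321).
e_1·a_2 = 0.0000·1 + 0.5547·(-4) + 0.8321·2 = -0.5547.
u_2 = a_2 + 0.5547·e_1 = (1.0000, -3.6923, 2.4615).
‖u_2‖ = 4.5489, so e_2 = (0.2198, -0.8117, 0.5411).
Qᵀb = (1.6641, -1.7756).
Back-substitute: x_2 = -1.7756/4.5489 = -0.3903.
x_1 = (1.6641 + 0.5547·(-0.3903))/3.6056 = 0.4015.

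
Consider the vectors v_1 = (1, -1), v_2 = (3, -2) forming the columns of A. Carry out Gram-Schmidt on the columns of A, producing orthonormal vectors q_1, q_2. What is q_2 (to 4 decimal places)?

v_1 = (1, -1); ‖v_1‖ = 1.4142, so q_1 = (0.7071, -0.7071).
q_1·v_2 = 0.7071·3 + (-0.7071)·(-2) = 3.5355.
u_2 = v_2 − 3.5355·q_1 = (0.5000, 0.5000).
‖u_2‖ = 0.7071, so q_2 = (0.7071, 0.7071).

q_2 = (0.7071, 0.7071)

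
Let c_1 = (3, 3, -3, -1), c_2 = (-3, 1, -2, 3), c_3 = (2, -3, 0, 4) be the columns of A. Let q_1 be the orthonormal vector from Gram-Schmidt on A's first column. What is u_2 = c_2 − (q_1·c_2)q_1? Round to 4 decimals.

q_1 = c_1/‖c_1‖ = (3, 3, -3, -1)/5.2915 = (0.5669, 0.5669, -0.5669, -0.1890).
r_{12} = q_1·c_2 = -0.5669.
u_2 = c_2 + 0.5669·q_1 = (-2.6786, 1.3214, -2.3214, 2.8929).

u_2 = (-2.6786, 1.3214, -2.3214, 2.8929)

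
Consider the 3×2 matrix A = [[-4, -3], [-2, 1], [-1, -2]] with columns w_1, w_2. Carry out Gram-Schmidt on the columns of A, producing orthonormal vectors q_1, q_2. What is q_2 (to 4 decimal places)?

q_2 = (-0.2673, 0.8018, -0.5345)

w_1 = (-4, -2, -1); ‖w_1‖ = 4.5826, so q_1 = (-0.8729, -0.4364, -0.2182).
q_1·w_2 = (-0.8729)·(-3) + (-0.4364)·1 + (-0.2182)·(-2) = 2.6186.
u_2 = w_2 − 2.6186·q_1 = (-0.7143, 2.1429, -1.4286).
‖u_2‖ = 2.6726, so q_2 = (-0.2673, 0.8018, -0.5345).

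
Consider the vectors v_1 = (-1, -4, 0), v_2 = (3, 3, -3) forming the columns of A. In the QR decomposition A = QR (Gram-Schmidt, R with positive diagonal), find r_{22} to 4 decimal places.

v_1 = (-1, -4, 0); ‖v_1‖ = 4.1231, so e_1 = (-0.2425, -0.9701, 0.0000).
e_1·v_2 = (-0.2425)·3 + (-0.9701)·3 + 0.0000·(-3) = -3.6380.
u_2 = v_2 + 3.6380·e_1 = (2.1176, -0.5294, -3.0000).
r_{22} = ‖u_2‖ = 3.7101.

r_{22} = 3.7101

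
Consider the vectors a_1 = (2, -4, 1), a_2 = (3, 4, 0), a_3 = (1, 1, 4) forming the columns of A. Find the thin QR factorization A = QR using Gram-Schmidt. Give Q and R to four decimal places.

Q = [[0.4364, 0.8786, -0.1940], [-0.8729, 0.4657, 0.1455], [0.2182, 0.1059, 0.9701]], R = [[4.5826, -2.1822, 0.4364], [0.0000, 4.4987, 1.7677], [0.0000, 0.0000, 3.8321]]

a_1 = (2, -4, 1); ‖a_1‖ = 4.5826, so e_1 = (0.4364, -0.8729, 0.2182).
e_1·a_2 = 0.4364·3 + (-0.8729)·4 + 0.2182·0 = -2.1822.
u_2 = a_2 + 2.1822·e_1 = (3.9524, 2.0952, 0.4762).
‖u_2‖ = 4.4987, so e_2 = (0.8786, 0.4657, 0.1059).
e_1·a_3 = 0.4364·1 + (-0.8729)·1 + 0.2182·4 = 0.4364; e_2·a_3 = 0.8786·1 + 0.4657·1 + 0.1059·4 = 1.7677.
u_3 = a_3 − 0.4364·e_1 − 1.7677·e_2 = (-0.7435, 0.5576, 3.7176).
‖u_3‖ = 3.8321, so e_3 = (-0.1940, 0.1455, 0.9701).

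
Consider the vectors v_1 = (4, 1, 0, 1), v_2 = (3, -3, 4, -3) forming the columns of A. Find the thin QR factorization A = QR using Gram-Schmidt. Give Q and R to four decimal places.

e_1 = v_1/‖v_1‖ = (4, 1, 0, 1)/4.2426 = (0.9428, 0.2357, 0.0000, 0.2357).
r_{12} = e_1·v_2 = 1.4142.
u_2 = v_2 − 1.4142·e_1 = (1.6667, -3.3333, 4.0000, -3.3333).
‖u_2‖ = 6.4031, so e_2 = (0.2603, -0.5206, 0.6247, -0.5206).

Q = [[0.9428, 0.2603], [0.2357, -0.5206], [0.0000, 0.6247], [0.2357, -0.5206]], R = [[4.2426, 1.4142], [0.0000, 6.4031]]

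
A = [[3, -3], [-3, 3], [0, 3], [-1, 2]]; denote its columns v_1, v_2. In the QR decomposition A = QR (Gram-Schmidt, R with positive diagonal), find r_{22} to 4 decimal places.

v_1 = (3, -3, 0, -1); ‖v_1‖ = 4.3589, so q_1 = (0.6882, -0.6882, 0.0000, -0.2294).
q_1·v_2 = 0.6882·(-3) + (-0.6882)·3 + 0.0000·3 + (-0.2294)·2 = -4.5883.
u_2 = v_2 + 4.5883·q_1 = (0.1579, -0.1579, 3.0000, 0.9474).
r_{22} = ‖u_2‖ = 3.1539.

r_{22} = 3.1539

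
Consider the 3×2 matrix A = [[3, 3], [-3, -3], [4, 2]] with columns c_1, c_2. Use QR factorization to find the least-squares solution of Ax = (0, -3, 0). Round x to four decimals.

c_1 = (3, -3, 4); ‖c_1‖ = 5.8310, so q_1 = (0.5145, -0.5145, 0.6860).
q_1·c_2 = 0.5145·3 + (-0.5145)·(-3) + 0.6860·2 = 4.4590.
u_2 = c_2 − 4.4590·q_1 = (0.7059, -0.7059, -1.0588).
‖u_2‖ = 1.4552, so q_2 = (0.4851, -0.4851, -0.7276).
Qᵀb = (1.5435, 1.4552).
Back-substitute: x_2 = 1.4552/1.4552 = 1.0000.
x_1 = (1.5435 − 4.4590·1.0000)/5.8310 = -0.5000.

x = (-0.5000, 1.0000)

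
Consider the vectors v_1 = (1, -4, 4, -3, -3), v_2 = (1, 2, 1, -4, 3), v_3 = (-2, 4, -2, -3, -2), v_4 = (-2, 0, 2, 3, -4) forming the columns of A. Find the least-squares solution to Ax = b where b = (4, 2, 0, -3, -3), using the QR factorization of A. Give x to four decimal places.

e_1 = v_1/‖v_1‖ = (1, -4, 4, -3, -3)/7.1414 = (0.1400, -0.5601, 0.5601, -0.4201, -0.4201).
r_{12} = e_1·v_2 = 0.0000.
u_2 = v_2 + 0.0000·e_1 = (1.0000, 2.0000, 1.0000, -4.0000, 3.0000).
‖u_2‖ = 5.5678, so e_2 = (0.1796, 0.3592, 0.1796, -0.7184, 0.5388).
r_{13} = e_1·v_3 = -1.5403; r_{23} = e_2·v_3 = 1.7961.
u_3 = v_3 + 1.5403·e_1 − 1.7961·e_2 = (-2.1069, 2.4921, -1.4598, -2.3567, -3.6148).
‖u_3‖ = 5.6037, so e_3 = (-0.3760, 0.4447, -0.2605, -0.4206, -0.6451).
r_{14} = e_1·v_4 = 1.2603; r_{24} = e_2·v_4 = -4.3105; r_{34} = e_3·v_4 = 1.5495.
u_4 = v_4 − 1.2603·e_1 + 4.3105·e_2 − 1.5495·e_3 = (-0.8197, 1.5652, 2.4720, 1.0843, -0.1485).
‖u_4‖ = 3.2296, so e_4 = (-0.2538, 0.4846, 0.7654, 0.3357, -0.0460).
Qᵀb = (1.9604, 1.9757, 2.5824, -0.9153).
Back-substitute: x_4 = -0.9153/3.2296 = -0.2834.
x_3 = (2.5824 − 1.5495·(-0.2834))/5.6037 = 0.5392.
x_2 = (1.9757 − 1.7961·0.5392 + 4.3105·(-0.2834))/5.5678 = -0.0385.
x_1 = (1.9604 + 0.0000·(-0.0385) + 1.5403·0.5392 − 1.2603·(-0.2834))/7.1414 = 0.4408.

x = (0.4408, -0.0385, 0.5392, -0.2834)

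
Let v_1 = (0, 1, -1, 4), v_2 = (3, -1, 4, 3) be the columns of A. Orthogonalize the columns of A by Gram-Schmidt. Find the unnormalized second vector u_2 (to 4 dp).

u_2 = (3.0000, -1.3889, 4.3889, 1.4444)

v_1 = (0, 1, -1, 4); ‖v_1‖ = 4.2426, so q_1 = (0.0000, 0.2357, -0.2357, 0.9428).
q_1·v_2 = 0.0000·3 + 0.2357·(-1) + (-0.2357)·4 + 0.9428·3 = 1.6499.
u_2 = v_2 − 1.6499·q_1 = (3.0000, -1.3889, 4.3889, 1.4444).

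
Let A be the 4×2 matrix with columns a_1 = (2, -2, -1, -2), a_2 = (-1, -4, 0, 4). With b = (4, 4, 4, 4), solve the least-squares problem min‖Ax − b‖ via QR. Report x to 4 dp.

x = (-0.9506, -0.1788)

a_1 = (2, -2, -1, -2); ‖a_1‖ = 3.6056, so q_1 = (0.5547, -0.5547, -0.2774, -0.5547).
q_1·a_2 = 0.5547·(-1) + (-0.5547)·(-4) + (-0.2774)·0 + (-0.5547)·4 = -0.5547.
u_2 = a_2 + 0.5547·q_1 = (-0.6923, -4.3077, -0.1538, 3.6923).
‖u_2‖ = 5.7177, so q_2 = (-0.1211, -0.7534, -0.0269, 0.6458).
Qᵀb = (-3.3282, -1.0225).
Back-substitute: x_2 = -1.0225/5.7177 = -0.1788.
x_1 = (-3.3282 + 0.5547·(-0.1788))/3.6056 = -0.9506.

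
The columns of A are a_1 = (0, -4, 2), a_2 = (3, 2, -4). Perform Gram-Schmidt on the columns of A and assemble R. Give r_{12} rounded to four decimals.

a_1 = (0, -4, 2); ‖a_1‖ = 4.4721, so q_1 = (0.0000, -0.8944, 0.4472).
r_{12} = q_1·a_2 = -3.5777.

r_{12} = -3.5777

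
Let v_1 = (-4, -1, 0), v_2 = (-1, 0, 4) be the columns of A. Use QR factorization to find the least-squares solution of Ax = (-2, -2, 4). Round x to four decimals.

q_1 = v_1/‖v_1‖ = (-4, -1, 0)/4.1231 = (-0.9701, -0.2425, 0.0000).
r_{12} = q_1·v_2 = 0.9701.
u_2 = v_2 − 0.9701·q_1 = (-0.0588, 0.2353, 4.0000).
‖u_2‖ = 4.0073, so q_2 = (-0.0147, 0.0587, 0.9982).
Qᵀb = (2.4254, 3.9046).
Back-substitute: x_2 = 3.9046/4.0073 = 0.9744.
x_1 = (2.4254 − 0.9701·0.9744)/4.1231 = 0.3590.

x = (0.3590, 0.9744)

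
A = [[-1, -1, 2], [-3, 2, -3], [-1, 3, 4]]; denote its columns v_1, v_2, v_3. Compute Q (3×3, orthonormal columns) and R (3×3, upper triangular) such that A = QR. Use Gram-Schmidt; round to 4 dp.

v_1 = (-1, -3, -1); ‖v_1‖ = 3.3166, so e_1 = (-0.3015, -0.9045, -0.3015).
e_1·v_2 = (-0.3015)·(-1) + (-0.9045)·2 + (-0.3015)·3 = -2.4121.
u_2 = v_2 + 2.4121·e_1 = (-1.7273, -0.1818, 2.2727).
‖u_2‖ = 2.8604, so e_2 = (-0.6039, -0.0636, 0.7946).
e_1·v_3 = (-0.3015)·2 + (-0.9045)·(-3) + (-0.3015)·4 = 0.9045; e_2·v_3 = (-0.6039)·2 + (-0.0636)·(-3) + 0.7946·4 = 2.1612.
u_3 = v_3 − 0.9045·e_1 − 2.1612·e_2 = (3.5778, -2.0444, 2.5556).
‖u_3‖ = 4.8488, so e_3 = (0.7379, -0.4216, 0.5270).

Q = [[-0.3015, -0.6039, 0.7379], [-0.9045, -0.0636, -0.4216], [-0.3015, 0.7946, 0.5270]], R = [[3.3166, -2.4121, 0.9045], [0.0000, 2.8604, 2.1612], [0.0000, 0.0000, 4.8488]]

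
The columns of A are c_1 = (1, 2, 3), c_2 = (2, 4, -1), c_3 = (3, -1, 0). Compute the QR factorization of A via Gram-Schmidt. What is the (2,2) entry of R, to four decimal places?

r_{22} = 4.1833

e_1 = c_1/‖c_1‖ = (1, 2, 3)/3.7417 = (0.2673, 0.5345, 0.8018).
r_{12} = e_1·c_2 = 1.8708.
u_2 = c_2 − 1.8708·e_1 = (1.5000, 3.0000, -2.5000).
r_{22} = ‖u_2‖ = 4.1833.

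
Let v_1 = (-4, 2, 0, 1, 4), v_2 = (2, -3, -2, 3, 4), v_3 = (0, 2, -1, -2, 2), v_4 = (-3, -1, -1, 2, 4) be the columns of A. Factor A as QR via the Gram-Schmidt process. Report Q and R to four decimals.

v_1 = (-4, 2, 0, 1, 4); ‖v_1‖ = 6.0828, so e_1 = (-0.6576, 0.3288, 0.0000, 0.1644, 0.6576).
e_1·v_2 = (-0.6576)·2 + 0.3288·(-3) + 0.0000·(-2) + 0.1644·3 + 0.6576·4 = 0.8220.
u_2 = v_2 − 0.8220·e_1 = (2.5405, -3.2703, -2.0000, 2.8649, 3.4595).
‖u_2‖ = 6.4284, so e_2 = (0.3952, -0.5087, -0.3111, 0.4457, 0.5382).
e_1·v_3 = (-0.6576)·0 + 0.3288·2 + 0.0000·(-1) + 0.1644·(-2) + 0.6576·2 = 1.6440; e_2·v_3 = 0.3952·0 + (-0.5087)·2 + (-0.3111)·(-1) + 0.4457·(-2) + 0.5382·2 = -0.5213.
u_3 = v_3 − 1.6440·e_1 + 0.5213·e_2 = (1.2871, 1.1942, -1.1622, -2.0379, 1.1995).
‖u_3‖ = 3.1663, so e_3 = (0.4065, 0.3772, -0.3671, -0.6436, 0.3788).
e_1·v_4 = (-0.6576)·(-3) + 0.3288·(-1) + 0.0000·(-1) + 0.1644·2 + 0.6576·4 = 4.6032; e_2·v_4 = 0.3952·(-3) + (-0.5087)·(-1) + (-0.3111)·(-1) + 0.4457·2 + 0.5382·4 = 2.6781; e_3·v_4 = 0.4065·(-3) + 0.3772·(-1) + (-0.3671)·(-1) + (-0.6436)·2 + 0.3788·4 = -1.0016.
u_4 = v_4 − 4.6032·e_1 − 2.6781·e_2 + 1.0016·e_3 = (-0.6242, -0.7733, -0.5344, -0.5950, -0.0889).
‖u_4‖ = 1.2787, so e_4 = (-0.4882, -0.6047, -0.4179, -0.4653, -0.0695).

Q = [[-0.6576, 0.3952, 0.4065, -0.4882], [0.3288, -0.5087, 0.3772, -0.6047], [0.0000, -0.3111, -0.3671, -0.4179], [0.1644, 0.4457, -0.6436, -0.4653], [0.6576, 0.5382, 0.3788, -0.0695]], R = [[6.0828, 0.8220, 1.6440, 4.6032], [0.0000, 6.4284, -0.5213, 2.6781], [0.0000, 0.0000, 3.1663, -1.0016], [0.0000, 0.0000, 0.0000, 1.2787]]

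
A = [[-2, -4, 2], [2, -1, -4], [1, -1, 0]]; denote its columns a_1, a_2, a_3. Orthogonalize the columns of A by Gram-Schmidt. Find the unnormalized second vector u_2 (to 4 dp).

a_1 = (-2, 2, 1); ‖a_1‖ = 3.0000, so q_1 = (-0.6667, 0.6667, 0.3333).
q_1·a_2 = (-0.6667)·(-4) + 0.6667·(-1) + 0.3333·(-1) = 1.6667.
u_2 = a_2 − 1.6667·q_1 = (-2.8889, -2.1111, -1.5556).

u_2 = (-2.8889, -2.1111, -1.5556)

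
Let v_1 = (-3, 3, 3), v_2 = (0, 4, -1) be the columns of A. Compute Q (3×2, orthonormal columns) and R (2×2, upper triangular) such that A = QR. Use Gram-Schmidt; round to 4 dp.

Q = [[-0.5774, 0.2673], [0.5774, 0.8018], [0.5774, -0.5345]], R = [[5.1962, 1.7321], [0.0000, 3.7417]]

q_1 = v_1/‖v_1‖ = (-3, 3, 3)/5.1962 = (-0.5774, 0.5774, 0.5774).
r_{12} = q_1·v_2 = 1.7321.
u_2 = v_2 − 1.7321·q_1 = (1.0000, 3.0000, -2.0000).
‖u_2‖ = 3.7417, so q_2 = (0.2673, 0.8018, -0.5345).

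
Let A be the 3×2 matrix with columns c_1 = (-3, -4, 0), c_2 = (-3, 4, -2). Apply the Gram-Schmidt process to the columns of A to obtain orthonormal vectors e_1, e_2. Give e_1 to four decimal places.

e_1 = (-0.6000, -0.8000, 0.0000)

e_1 = c_1/‖c_1‖ = (-3, -4, 0)/5.0000 = (-0.6000, -0.8000, 0.0000).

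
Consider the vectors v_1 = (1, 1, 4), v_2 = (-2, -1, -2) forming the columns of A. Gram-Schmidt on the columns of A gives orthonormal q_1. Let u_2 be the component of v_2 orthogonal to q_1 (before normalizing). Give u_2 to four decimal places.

u_2 = (-1.3889, -0.3889, 0.4444)

v_1 = (1, 1, 4); ‖v_1‖ = 4.2426, so q_1 = (0.2357, 0.2357, 0.9428).
q_1·v_2 = 0.2357·(-2) + 0.2357·(-1) + 0.9428·(-2) = -2.5927.
u_2 = v_2 + 2.5927·q_1 = (-1.3889, -0.3889, 0.4444).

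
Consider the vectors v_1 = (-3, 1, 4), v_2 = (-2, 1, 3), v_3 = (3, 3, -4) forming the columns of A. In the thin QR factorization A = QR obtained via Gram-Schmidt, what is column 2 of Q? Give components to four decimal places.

v_1 = (-3, 1, 4); ‖v_1‖ = 5.0990, so q_1 = (-0.5883, 0.1961, 0.7845).
q_1·v_2 = (-0.5883)·(-2) + 0.1961·1 + 0.7845·3 = 3.7262.
u_2 = v_2 − 3.7262·q_1 = (0.1923, 0.2692, 0.0769).
‖u_2‖ = 0.3397, so q_2 = (0.5661, 0.7926, 0.2265).

q_2 = (0.5661, 0.7926, 0.2265)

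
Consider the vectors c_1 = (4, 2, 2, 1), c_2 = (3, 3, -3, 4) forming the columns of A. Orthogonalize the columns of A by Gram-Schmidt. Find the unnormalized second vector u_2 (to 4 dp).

u_2 = (0.4400, 1.7200, -4.2800, 3.3600)

e_1 = c_1/‖c_1‖ = (4, 2, 2, 1)/5.0000 = (0.8000, 0.4000, 0.4000, 0.2000).
r_{12} = e_1·c_2 = 3.2000.
u_2 = c_2 − 3.2000·e_1 = (0.4400, 1.7200, -4.2800, 3.3600).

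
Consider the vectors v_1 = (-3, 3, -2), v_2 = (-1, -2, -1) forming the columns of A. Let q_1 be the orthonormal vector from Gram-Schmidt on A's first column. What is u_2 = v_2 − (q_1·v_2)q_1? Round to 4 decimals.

q_1 = v_1/‖v_1‖ = (-3, 3, -2)/4.6904 = (-0.6396, 0.6396, -0.4264).
r_{12} = q_1·v_2 = -0.2132.
u_2 = v_2 + 0.2132·q_1 = (-1.1364, -1.8636, -1.0909).

u_2 = (-1.1364, -1.8636, -1.0909)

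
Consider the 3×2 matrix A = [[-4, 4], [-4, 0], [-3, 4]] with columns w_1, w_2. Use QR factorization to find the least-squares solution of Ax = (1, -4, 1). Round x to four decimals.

w_1 = (-4, -4, -3); ‖w_1‖ = 6.4031, so e_1 = (-0.6247, -0.6247, -0.4685).
e_1·w_2 = (-0.6247)·4 + (-0.6247)·0 + (-0.4685)·4 = -4.3729.
u_2 = w_2 + 4.3729·e_1 = (1.2683, -2.7317, 1.9512).
‖u_2‖ = 3.5886, so e_2 = (0.3534, -0.7612, 0.5437).
Qᵀb = (1.4056, 3.9420).
Back-substitute: x_2 = 3.9420/3.5886 = 1.0985.
x_1 = (1.4056 + 4.3729·1.0985)/6.4031 = 0.9697.

x = (0.9697, 1.0985)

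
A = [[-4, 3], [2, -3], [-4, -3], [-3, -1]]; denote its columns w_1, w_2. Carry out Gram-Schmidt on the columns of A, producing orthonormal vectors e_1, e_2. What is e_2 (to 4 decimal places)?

e_2 = (0.5184, -0.5437, -0.6196, -0.2276)

w_1 = (-4, 2, -4, -3); ‖w_1‖ = 6.7082, so e_1 = (-0.5963, 0.2981, -0.5963, -0.4472).
e_1·w_2 = (-0.5963)·3 + 0.2981·(-3) + (-0.5963)·(-3) + (-0.4472)·(-1) = -0.4472.
u_2 = w_2 + 0.4472·e_1 = (2.7333, -2.8667, -3.2667, -1.2000).
‖u_2‖ = 5.2726, so e_2 = (0.5184, -0.5437, -0.6196, -0.2276).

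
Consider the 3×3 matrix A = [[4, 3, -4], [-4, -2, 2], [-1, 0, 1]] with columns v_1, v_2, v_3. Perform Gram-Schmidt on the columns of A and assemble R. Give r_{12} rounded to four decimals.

q_1 = v_1/‖v_1‖ = (4, -4, -1)/5.7446 = (0.6963, -0.6963, -0.1741).
r_{12} = q_1·v_2 = 3.4816.

r_{12} = 3.4816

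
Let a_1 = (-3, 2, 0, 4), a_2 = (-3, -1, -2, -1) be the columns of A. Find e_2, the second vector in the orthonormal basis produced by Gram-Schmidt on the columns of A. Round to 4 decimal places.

e_2 = (-0.7018, -0.3149, -0.5218, -0.3689)

a_1 = (-3, 2, 0, 4); ‖a_1‖ = 5.3852, so e_1 = (-0.5571, 0.3714, 0.0000, 0.7428).
e_1·a_2 = (-0.5571)·(-3) + 0.3714·(-1) + 0.0000·(-2) + 0.7428·(-1) = 0.5571.
u_2 = a_2 − 0.5571·e_1 = (-2.6897, -1.2069, -2.0000, -1.4138).
‖u_2‖ = 3.8327, so e_2 = (-0.7018, -0.3149, -0.5218, -0.3689).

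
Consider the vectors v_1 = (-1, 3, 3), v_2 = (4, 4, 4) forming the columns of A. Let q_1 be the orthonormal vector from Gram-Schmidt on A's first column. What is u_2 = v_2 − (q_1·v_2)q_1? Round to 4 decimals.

q_1 = v_1/‖v_1‖ = (-1, 3, 3)/4.3589 = (-0.2294, 0.6882, 0.6882).
r_{12} = q_1·v_2 = 4.5883.
u_2 = v_2 − 4.5883·q_1 = (5.0526, 0.8421, 0.8421).

u_2 = (5.0526, 0.8421, 0.8421)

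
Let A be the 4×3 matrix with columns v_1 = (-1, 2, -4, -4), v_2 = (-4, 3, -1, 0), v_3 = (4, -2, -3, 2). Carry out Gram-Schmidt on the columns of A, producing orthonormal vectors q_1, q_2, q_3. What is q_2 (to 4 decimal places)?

q_2 = (-0.7960, 0.4930, 0.1129, 0.3326)

v_1 = (-1, 2, -4, -4); ‖v_1‖ = 6.0828, so q_1 = (-0.1644, 0.3288, -0.6576, -0.6576).
q_1·v_2 = (-0.1644)·(-4) + 0.3288·3 + (-0.6576)·(-1) + (-0.6576)·0 = 2.3016.
u_2 = v_2 − 2.3016·q_1 = (-3.6216, 2.2432, 0.5135, 1.5135).
‖u_2‖ = 4.5500, so q_2 = (-0.7960, 0.4930, 0.1129, 0.3326).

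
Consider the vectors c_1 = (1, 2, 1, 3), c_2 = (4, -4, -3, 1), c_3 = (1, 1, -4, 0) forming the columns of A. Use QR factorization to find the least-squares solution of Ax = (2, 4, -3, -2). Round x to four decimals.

x = (0.0496, -0.3775, 1.2544)

e_1 = c_1/‖c_1‖ = (1, 2, 1, 3)/3.8730 = (0.2582, 0.5164, 0.2582, 0.7746).
r_{12} = e_1·c_2 = -1.0328.
u_2 = c_2 + 1.0328·e_1 = (4.2667, -3.4667, -2.7333, 1.8000).
‖u_2‖ = 6.3979, so e_2 = (0.6669, -0.5418, -0.4272, 0.2813).
r_{13} = e_1·c_3 = -0.2582; r_{23} = e_2·c_3 = 1.8339.
u_3 = c_3 + 0.2582·e_1 − 1.8339·e_2 = (-0.1564, 2.1270, -3.1498, -0.3160).
‖u_3‖ = 3.8171, so e_3 = (-0.0410, 0.5572, -0.8252, -0.0828).
Qᵀb = (0.2582, -0.1146, 4.7882).
Back-substitute: x_3 = 4.7882/3.8171 = 1.2544.
x_2 = (-0.1146 − 1.8339·1.2544)/6.3979 = -0.3775.
x_1 = (0.2582 + 1.0328·(-0.3775) + 0.2582·1.2544)/3.8730 = 0.0496.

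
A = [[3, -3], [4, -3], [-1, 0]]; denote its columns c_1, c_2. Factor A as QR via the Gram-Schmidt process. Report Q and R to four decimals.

Q = [[0.5883, -0.5661], [0.7845, 0.2265], [-0.1961, -0.7926]], R = [[5.0990, -4.1184], [0.0000, 1.0190]]

c_1 = (3, 4, -1); ‖c_1‖ = 5.0990, so q_1 = (0.5883, 0.7845, -0.1961).
q_1·c_2 = 0.5883·(-3) + 0.7845·(-3) + (-0.1961)·0 = -4.1184.
u_2 = c_2 + 4.1184·q_1 = (-0.5769, 0.2308, -0.8077).
‖u_2‖ = 1.0190, so q_2 = (-0.5661, 0.2265, -0.7926).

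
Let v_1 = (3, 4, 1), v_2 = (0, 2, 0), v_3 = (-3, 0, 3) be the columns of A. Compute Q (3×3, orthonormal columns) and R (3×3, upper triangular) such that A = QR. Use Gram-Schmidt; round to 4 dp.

Q = [[0.5883, -0.7442, -0.3162], [0.7845, 0.6202, 0.0000], [0.1961, -0.2481, 0.9487]], R = [[5.0990, 1.5689, -1.1767], [0.0000, 1.2403, 1.4884], [0.0000, 0.0000, 3.7947]]

e_1 = v_1/‖v_1‖ = (3, 4, 1)/5.0990 = (0.5883, 0.7845, 0.1961).
r_{12} = e_1·v_2 = 1.5689.
u_2 = v_2 − 1.5689·e_1 = (-0.9231, 0.7692, -0.3077).
‖u_2‖ = 1.2403, so e_2 = (-0.7442, 0.6202, -0.2481).
r_{13} = e_1·v_3 = -1.1767; r_{23} = e_2·v_3 = 1.4884.
u_3 = v_3 + 1.1767·e_1 − 1.4884·e_2 = (-1.2000, 0.0000, 3.6000).
‖u_3‖ = 3.7947, so e_3 = (-0.3162, 0.0000, 0.9487).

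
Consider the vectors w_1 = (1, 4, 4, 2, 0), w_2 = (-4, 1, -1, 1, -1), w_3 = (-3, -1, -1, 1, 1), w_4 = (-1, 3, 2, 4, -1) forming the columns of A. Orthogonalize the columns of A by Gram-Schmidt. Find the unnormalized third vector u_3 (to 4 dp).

e_1 = w_1/‖w_1‖ = (1, 4, 4, 2, 0)/6.0828 = (0.1644, 0.6576, 0.6576, 0.3288, 0.0000).
r_{12} = e_1·w_2 = -0.3288.
u_2 = w_2 + 0.3288·e_1 = (-3.9459, 1.2162, -0.7838, 1.1081, -1.0000).
‖u_2‖ = 4.4600, so e_2 = (-0.8847, 0.2727, -0.1757, 0.2485, -0.2242).
r_{13} = e_1·w_3 = -1.4796; r_{23} = e_2·w_3 = 2.5815.
u_3 = w_3 + 1.4796·e_1 − 2.5815·e_2 = (-0.4728, -0.7310, 0.4266, 0.8451, 1.5788).

u_3 = (-0.4728, -0.7310, 0.4266, 0.8451, 1.5788)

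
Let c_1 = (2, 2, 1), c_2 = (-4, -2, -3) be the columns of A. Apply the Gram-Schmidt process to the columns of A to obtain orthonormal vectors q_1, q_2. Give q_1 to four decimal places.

c_1 = (2, 2, 1); ‖c_1‖ = 3.0000, so q_1 = (0.6667, 0.6667, 0.3333).

q_1 = (0.6667, 0.6667, 0.3333)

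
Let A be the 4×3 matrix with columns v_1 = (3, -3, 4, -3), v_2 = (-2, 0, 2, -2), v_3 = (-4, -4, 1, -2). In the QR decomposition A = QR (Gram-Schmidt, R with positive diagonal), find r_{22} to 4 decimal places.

v_1 = (3, -3, 4, -3); ‖v_1‖ = 6.5574, so q_1 = (0.4575, -0.4575, 0.6100, -0.4575).
q_1·v_2 = 0.4575·(-2) + (-0.4575)·0 + 0.6100·2 + (-0.4575)·(-2) = 1.2200.
u_2 = v_2 − 1.2200·q_1 = (-2.5581, 0.5581, 1.2558, -1.4419).
r_{22} = ‖u_2‖ = 3.2422.

r_{22} = 3.2422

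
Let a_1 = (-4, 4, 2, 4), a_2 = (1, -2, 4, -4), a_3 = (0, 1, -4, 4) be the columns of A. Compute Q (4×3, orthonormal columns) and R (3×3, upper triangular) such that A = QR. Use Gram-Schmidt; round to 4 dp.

Q = [[-0.5547, -0.0995, 0.4370], [0.5547, -0.0853, -0.4400], [0.2774, 0.8810, 0.3651], [0.5547, -0.4547, 0.6944]], R = [[7.2111, -2.7735, 1.6641], [0.0000, 5.4137, -5.4279], [0.0000, 0.0000, 0.8769]]

a_1 = (-4, 4, 2, 4); ‖a_1‖ = 7.2111, so e_1 = (-0.5547, 0.5547, 0.2774, 0.5547).
e_1·a_2 = (-0.5547)·1 + 0.5547·(-2) + 0.2774·4 + 0.5547·(-4) = -2.7735.
u_2 = a_2 + 2.7735·e_1 = (-0.5385, -0.4615, 4.7692, -2.4615).
‖u_2‖ = 5.4137, so e_2 = (-0.0995, -0.0853, 0.8810, -0.4547).
e_1·a_3 = (-0.5547)·0 + 0.5547·1 + 0.2774·(-4) + 0.5547·4 = 1.6641; e_2·a_3 = (-0.0995)·0 + (-0.0853)·1 + 0.8810·(-4) + (-0.4547)·4 = -5.4279.
u_3 = a_3 − 1.6641·e_1 + 5.4279·e_2 = (0.3832, -0.3858, 0.3202, 0.6089).
‖u_3‖ = 0.8769, so e_3 = (0.4370, -0.4400, 0.3651, 0.6944).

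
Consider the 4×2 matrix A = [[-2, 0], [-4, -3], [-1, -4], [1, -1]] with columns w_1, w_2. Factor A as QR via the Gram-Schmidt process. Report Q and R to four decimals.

w_1 = (-2, -4, -1, 1); ‖w_1‖ = 4.6904, so q_1 = (-0.4264, -0.8528, -0.2132, 0.2132).
q_1·w_2 = (-0.4264)·0 + (-0.8528)·(-3) + (-0.2132)·(-4) + 0.2132·(-1) = 3.1980.
u_2 = w_2 − 3.1980·q_1 = (1.3636, -0.2727, -3.3182, -1.6818).
‖u_2‖ = 3.9715, so q_2 = (0.3434, -0.0687, -0.8355, -0.4235).

Q = [[-0.4264, 0.3434], [-0.8528, -0.0687], [-0.2132, -0.8355], [0.2132, -0.4235]], R = [[4.6904, 3.1980], [0.0000, 3.9715]]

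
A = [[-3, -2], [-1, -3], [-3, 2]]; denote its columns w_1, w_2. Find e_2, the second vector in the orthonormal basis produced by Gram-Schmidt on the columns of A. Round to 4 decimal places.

e_2 = (-0.3755, -0.6991, 0.6085)

w_1 = (-3, -1, -3); ‖w_1‖ = 4.3589, so e_1 = (-0.6882, -0.2294, -0.6882).
e_1·w_2 = (-0.6882)·(-2) + (-0.2294)·(-3) + (-0.6882)·2 = 0.6882.
u_2 = w_2 − 0.6882·e_1 = (-1.5263, -2.8421, 2.4737).
‖u_2‖ = 4.0653, so e_2 = (-0.3755, -0.6991, 0.6085).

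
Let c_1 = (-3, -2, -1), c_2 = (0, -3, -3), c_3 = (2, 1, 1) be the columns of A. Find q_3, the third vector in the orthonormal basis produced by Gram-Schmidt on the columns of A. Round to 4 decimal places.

q_3 = (0.2294, -0.6882, 0.6882)

q_1 = c_1/‖c_1‖ = (-3, -2, -1)/3.7417 = (-0.8018, -0.5345, -0.2673).
r_{12} = q_1·c_2 = 2.4054.
u_2 = c_2 − 2.4054·q_1 = (1.9286, -1.7143, -2.3571).
‖u_2‖ = 3.4949, so q_2 = (0.5518, -0.4905, -0.6745).
r_{13} = q_1·c_3 = -2.4054; r_{23} = q_2·c_3 = -0.0613.
u_3 = c_3 + 2.4054·q_1 + 0.0613·q_2 = (0.1053, -0.3158, 0.3158).
‖u_3‖ = 0.4588, so q_3 = (0.2294, -0.6882, 0.6882).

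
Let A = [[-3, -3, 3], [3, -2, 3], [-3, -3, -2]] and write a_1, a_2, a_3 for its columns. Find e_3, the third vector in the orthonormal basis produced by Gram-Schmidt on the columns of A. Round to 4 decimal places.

e_3 = (0.7071, 0.0000, -0.7071)

e_1 = a_1/‖a_1‖ = (-3, 3, -3)/5.1962 = (-0.5774, 0.5774, -0.5774).
r_{12} = e_1·a_2 = 2.3094.
u_2 = a_2 − 2.3094·e_1 = (-1.6667, -3.3333, -1.6667).
‖u_2‖ = 4.0825, so e_2 = (-0.4082, -0.8165, -0.4082).
r_{13} = e_1·a_3 = 1.1547; r_{23} = e_2·a_3 = -2.8577.
u_3 = a_3 − 1.1547·e_1 + 2.8577·e_2 = (2.5000, 0.0000, -2.5000).
‖u_3‖ = 3.5355, so e_3 = (0.7071, 0.0000, -0.7071).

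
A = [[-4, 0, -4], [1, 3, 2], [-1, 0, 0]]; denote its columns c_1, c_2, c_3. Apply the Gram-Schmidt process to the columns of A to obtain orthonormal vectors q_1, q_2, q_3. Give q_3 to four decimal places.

c_1 = (-4, 1, -1); ‖c_1‖ = 4.2426, so q_1 = (-0.9428, 0.2357, -0.2357).
q_1·c_2 = (-0.9428)·0 + 0.2357·3 + (-0.2357)·0 = 0.7071.
u_2 = c_2 − 0.7071·q_1 = (0.6667, 2.8333, 0.1667).
‖u_2‖ = 2.9155, so q_2 = (0.2287, 0.9718, 0.0572).
q_1·c_3 = (-0.9428)·(-4) + 0.2357·2 + (-0.2357)·0 = 4.2426; q_2·c_3 = 0.2287·(-4) + 0.9718·2 + 0.0572·0 = 1.0290.
u_3 = c_3 − 4.2426·q_1 − 1.0290·q_2 = (-0.2353, 0.0000, 0.9412).
‖u_3‖ = 0.9701, so q_3 = (-0.2425, 0.0000, 0.9701).

q_3 = (-0.2425, 0.0000, 0.9701)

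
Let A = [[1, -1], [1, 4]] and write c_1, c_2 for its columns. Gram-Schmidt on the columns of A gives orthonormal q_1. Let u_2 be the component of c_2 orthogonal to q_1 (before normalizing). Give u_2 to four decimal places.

u_2 = (-2.5000, 2.5000)

c_1 = (1, 1); ‖c_1‖ = 1.4142, so q_1 = (0.7071, 0.7071).
q_1·c_2 = 0.7071·(-1) + 0.7071·4 = 2.1213.
u_2 = c_2 − 2.1213·q_1 = (-2.5000, 2.5000).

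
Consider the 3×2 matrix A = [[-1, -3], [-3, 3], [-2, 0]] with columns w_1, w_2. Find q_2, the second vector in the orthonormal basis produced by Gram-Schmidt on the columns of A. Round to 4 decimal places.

w_1 = (-1, -3, -2); ‖w_1‖ = 3.7417, so q_1 = (-0.2673, -0.8018, -0.5345).
q_1·w_2 = (-0.2673)·(-3) + (-0.8018)·3 + (-0.5345)·0 = -1.6036.
u_2 = w_2 + 1.6036·q_1 = (-3.4286, 1.7143, -0.8571).
‖u_2‖ = 3.9279, so q_2 = (-0.8729, 0.4364, -0.2182).

q_2 = (-0.8729, 0.4364, -0.2182)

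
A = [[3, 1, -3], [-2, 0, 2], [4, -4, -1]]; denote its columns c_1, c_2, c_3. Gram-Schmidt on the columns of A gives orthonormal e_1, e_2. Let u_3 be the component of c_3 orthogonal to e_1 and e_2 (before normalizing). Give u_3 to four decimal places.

e_1 = c_1/‖c_1‖ = (3, -2, 4)/5.3852 = (0.5571, -0.3714, 0.7428).
r_{12} = e_1·c_2 = -2.4140.
u_2 = c_2 + 2.4140·e_1 = (2.3448, -0.8966, -2.2069).
‖u_2‖ = 3.3425, so e_2 = (0.7015, -0.2682, -0.6603).
r_{13} = e_1·c_3 = -3.1568; r_{23} = e_2·c_3 = -1.9808.
u_3 = c_3 + 3.1568·e_1 + 1.9808·e_2 = (0.1481, 0.2963, 0.0370).

u_3 = (0.1481, 0.2963, 0.0370)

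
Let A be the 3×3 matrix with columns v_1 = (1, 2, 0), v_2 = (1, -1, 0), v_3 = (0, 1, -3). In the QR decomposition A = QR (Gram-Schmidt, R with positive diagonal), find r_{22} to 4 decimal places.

r_{22} = 1.3416

e_1 = v_1/‖v_1‖ = (1, 2, 0)/2.2361 = (0.4472, 0.8944, 0.0000).
r_{12} = e_1·v_2 = -0.4472.
u_2 = v_2 + 0.4472·e_1 = (1.2000, -0.6000, 0.0000).
r_{22} = ‖u_2‖ = 1.3416.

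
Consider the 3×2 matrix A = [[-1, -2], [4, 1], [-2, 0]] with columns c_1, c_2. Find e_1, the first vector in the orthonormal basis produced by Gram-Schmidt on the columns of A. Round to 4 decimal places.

c_1 = (-1, 4, -2); ‖c_1‖ = 4.5826, so e_1 = (-0.2182, 0.8729, -0.4364).

e_1 = (-0.2182, 0.8729, -0.4364)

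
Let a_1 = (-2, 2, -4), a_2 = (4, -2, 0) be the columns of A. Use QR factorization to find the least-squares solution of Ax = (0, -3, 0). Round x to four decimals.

x = (-0.1429, 0.2143)

a_1 = (-2, 2, -4); ‖a_1‖ = 4.8990, so q_1 = (-0.4082, 0.4082, -0.8165).
q_1·a_2 = (-0.4082)·4 + 0.4082·(-2) + (-0.8165)·0 = -2.4495.
u_2 = a_2 + 2.4495·q_1 = (3.0000, -1.0000, -2.0000).
‖u_2‖ = 3.7417, so q_2 = (0.8018, -0.2673, -0.5345).
Qᵀb = (-1.2247, 0.8018).
Back-substitute: x_2 = 0.8018/3.7417 = 0.2143.
x_1 = (-1.2247 + 2.4495·0.2143)/4.8990 = -0.1429.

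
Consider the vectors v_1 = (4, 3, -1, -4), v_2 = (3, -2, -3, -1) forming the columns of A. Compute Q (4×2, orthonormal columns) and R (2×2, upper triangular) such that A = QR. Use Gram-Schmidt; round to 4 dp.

e_1 = v_1/‖v_1‖ = (4, 3, -1, -4)/6.4807 = (0.6172, 0.4629, -0.1543, -0.6172).
r_{12} = e_1·v_2 = 2.0059.
u_2 = v_2 − 2.0059·e_1 = (1.7619, -2.9286, -2.6905, 0.2381).
‖u_2‖ = 4.3562, so e_2 = (0.4045, -0.6723, -0.6176, 0.0547).

Q = [[0.6172, 0.4045], [0.4629, -0.6723], [-0.1543, -0.6176], [-0.6172, 0.0547]], R = [[6.4807, 2.0059], [0.0000, 4.3562]]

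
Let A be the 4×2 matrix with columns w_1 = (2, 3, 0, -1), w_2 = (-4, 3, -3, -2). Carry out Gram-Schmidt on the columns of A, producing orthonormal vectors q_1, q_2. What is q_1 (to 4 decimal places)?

q_1 = (0.5345, 0.8018, 0.0000, -0.2673)

w_1 = (2, 3, 0, -1); ‖w_1‖ = 3.7417, so q_1 = (0.5345, 0.8018, 0.0000, -0.2673).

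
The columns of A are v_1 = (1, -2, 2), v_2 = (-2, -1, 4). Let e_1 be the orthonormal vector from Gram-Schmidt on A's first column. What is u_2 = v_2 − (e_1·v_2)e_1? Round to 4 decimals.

u_2 = (-2.8889, 0.7778, 2.2222)

v_1 = (1, -2, 2); ‖v_1‖ = 3.0000, so e_1 = (0.3333, -0.6667, 0.6667).
e_1·v_2 = 0.3333·(-2) + (-0.6667)·(-1) + 0.6667·4 = 2.6667.
u_2 = v_2 − 2.6667·e_1 = (-2.8889, 0.7778, 2.2222).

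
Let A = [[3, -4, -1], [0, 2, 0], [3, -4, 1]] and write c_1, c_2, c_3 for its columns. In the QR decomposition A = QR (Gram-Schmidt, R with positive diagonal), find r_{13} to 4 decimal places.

c_1 = (3, 0, 3); ‖c_1‖ = 4.2426, so q_1 = (0.7071, 0.0000, 0.7071).
r_{13} = q_1·c_3 = 0.0000.

r_{13} = 0.0000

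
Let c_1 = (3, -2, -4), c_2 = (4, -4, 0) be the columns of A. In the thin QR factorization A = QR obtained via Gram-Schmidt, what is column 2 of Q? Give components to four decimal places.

c_1 = (3, -2, -4); ‖c_1‖ = 5.3852, so q_1 = (0.5571, -0.3714, -0.7428).
q_1·c_2 = 0.5571·4 + (-0.3714)·(-4) + (-0.7428)·0 = 3.7139.
u_2 = c_2 − 3.7139·q_1 = (1.9310, -2.6207, 2.7586).
‖u_2‖ = 4.2670, so q_2 = (0.4526, -0.6142, 0.6465).

q_2 = (0.4526, -0.6142, 0.6465)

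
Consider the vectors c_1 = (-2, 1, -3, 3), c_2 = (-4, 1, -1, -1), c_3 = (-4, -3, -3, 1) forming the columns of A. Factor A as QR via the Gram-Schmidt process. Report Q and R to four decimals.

c_1 = (-2, 1, -3, 3); ‖c_1‖ = 4.7958, so q_1 = (-0.4170, 0.2085, -0.6255, 0.6255).
q_1·c_2 = (-0.4170)·(-4) + 0.2085·1 + (-0.6255)·(-1) + 0.6255·(-1) = 1.8766.
u_2 = c_2 − 1.8766·q_1 = (-3.2174, 0.6087, 0.1739, -2.1739).
‖u_2‖ = 3.9342, so q_2 = (-0.8178, 0.1547, 0.0442, -0.5526).
q_1·c_3 = (-0.4170)·(-4) + 0.2085·(-3) + (-0.6255)·(-3) + 0.6255·1 = 3.5447; q_2·c_3 = (-0.8178)·(-4) + 0.1547·(-3) + 0.0442·(-3) + (-0.5526)·1 = 2.1218.
u_3 = c_3 − 3.5447·q_1 − 2.1218·q_2 = (-0.7865, -4.0674, -0.8764, -0.0449).
‖u_3‖ = 4.2347, so q_3 = (-0.1857, -0.9605, -0.2070, -0.0106).

Q = [[-0.4170, -0.8178, -0.1857], [0.2085, 0.1547, -0.9605], [-0.6255, 0.0442, -0.2070], [0.6255, -0.5526, -0.0106]], R = [[4.7958, 1.8766, 3.5447], [0.0000, 3.9342, 2.1218], [0.0000, 0.0000, 4.2347]]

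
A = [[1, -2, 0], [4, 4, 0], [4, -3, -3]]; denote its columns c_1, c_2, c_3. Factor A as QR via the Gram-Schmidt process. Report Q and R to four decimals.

c_1 = (1, 4, 4); ‖c_1‖ = 5.7446, so e_1 = (0.1741, 0.6963, 0.6963).
e_1·c_2 = 0.1741·(-2) + 0.6963·4 + 0.6963·(-3) = 0.3482.
u_2 = c_2 − 0.3482·e_1 = (-2.0606, 3.7576, -3.2424).
‖u_2‖ = 5.3739, so e_2 = (-0.3834, 0.6992, -0.6034).
e_1·c_3 = 0.1741·0 + 0.6963·0 + 0.6963·(-3) = -2.0889; e_2·c_3 = (-0.3834)·0 + 0.6992·0 + (-0.6034)·(-3) = 1.8101.
u_3 = c_3 + 2.0889·e_1 − 1.8101·e_2 = (1.0577, 0.1889, -0.4533).
‖u_3‖ = 1.1662, so e_3 = (0.9070, 0.1620, -0.3887).

Q = [[0.1741, -0.3834, 0.9070], [0.6963, 0.6992, 0.1620], [0.6963, -0.6034, -0.3887]], R = [[5.7446, 0.3482, -2.0889], [0.0000, 5.3739, 1.8101], [0.0000, 0.0000, 1.1662]]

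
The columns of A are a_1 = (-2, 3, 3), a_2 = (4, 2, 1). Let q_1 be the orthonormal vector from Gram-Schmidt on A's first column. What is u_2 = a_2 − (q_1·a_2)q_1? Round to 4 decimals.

u_2 = (4.0909, 1.8636, 0.8636)

a_1 = (-2, 3, 3); ‖a_1‖ = 4.6904, so q_1 = (-0.4264, 0.6396, 0.6396).
q_1·a_2 = (-0.4264)·4 + 0.6396·2 + 0.6396·1 = 0.2132.
u_2 = a_2 − 0.2132·q_1 = (4.0909, 1.8636, 0.8636).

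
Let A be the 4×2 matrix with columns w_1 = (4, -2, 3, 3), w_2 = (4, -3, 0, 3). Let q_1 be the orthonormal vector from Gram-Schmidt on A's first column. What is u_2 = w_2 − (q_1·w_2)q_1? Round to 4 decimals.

q_1 = w_1/‖w_1‖ = (4, -2, 3, 3)/6.1644 = (0.6489, -0.3244, 0.4867, 0.4867).
r_{12} = q_1·w_2 = 5.0289.
u_2 = w_2 − 5.0289·q_1 = (0.7368, -1.3684, -2.4474, 0.5526).

u_2 = (0.7368, -1.3684, -2.4474, 0.5526)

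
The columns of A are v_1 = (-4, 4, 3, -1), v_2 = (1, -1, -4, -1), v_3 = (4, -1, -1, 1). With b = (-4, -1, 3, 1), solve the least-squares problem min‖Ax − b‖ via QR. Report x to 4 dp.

x = (-0.9822, -1.1246, -1.6619)

v_1 = (-4, 4, 3, -1); ‖v_1‖ = 6.4807, so q_1 = (-0.6172, 0.6172, 0.4629, -0.1543).
q_1·v_2 = (-0.6172)·1 + 0.6172·(-1) + 0.4629·(-4) + (-0.1543)·(-1) = -2.9318.
u_2 = v_2 + 2.9318·q_1 = (-0.8095, 0.8095, -2.6429, -1.4524).
‖u_2‖ = 3.2256, so q_2 = (-0.2510, 0.2510, -0.8193, -0.4503).
q_1·v_3 = (-0.6172)·4 + 0.6172·(-1) + 0.4629·(-1) + (-0.1543)·1 = -3.7033; q_2·v_3 = (-0.2510)·4 + 0.2510·(-1) + (-0.8193)·(-1) + (-0.4503)·1 = -0.8858.
u_3 = v_3 + 3.7033·q_1 + 0.8858·q_2 = (1.4920, 1.5080, -0.0114, 0.0297).
‖u_3‖ = 2.1216, so q_3 = (0.7032, 0.7108, -0.0054, 0.0140).
Qᵀb = (3.0861, -2.1553, -3.5259).
Back-substitute: x_3 = -3.5259/2.1216 = -1.6619.
x_2 = (-2.1553 + 0.8858·(-1.6619))/3.2256 = -1.1246.
x_1 = (3.0861 + 2.9318·(-1.1246) + 3.7033·(-1.6619))/6.4807 = -0.9822.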